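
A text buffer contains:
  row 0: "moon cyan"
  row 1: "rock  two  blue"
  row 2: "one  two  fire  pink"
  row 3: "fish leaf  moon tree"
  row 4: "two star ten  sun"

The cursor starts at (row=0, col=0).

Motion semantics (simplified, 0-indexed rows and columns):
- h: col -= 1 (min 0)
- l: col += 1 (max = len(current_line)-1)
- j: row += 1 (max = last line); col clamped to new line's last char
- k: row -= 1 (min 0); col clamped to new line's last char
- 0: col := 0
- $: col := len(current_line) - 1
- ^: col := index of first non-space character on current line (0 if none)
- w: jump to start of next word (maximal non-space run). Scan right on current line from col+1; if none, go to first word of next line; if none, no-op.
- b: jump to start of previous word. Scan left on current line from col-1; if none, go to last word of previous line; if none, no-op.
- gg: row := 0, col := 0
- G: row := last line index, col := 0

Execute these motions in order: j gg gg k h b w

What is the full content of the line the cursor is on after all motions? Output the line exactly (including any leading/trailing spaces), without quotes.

Answer: moon cyan

Derivation:
After 1 (j): row=1 col=0 char='r'
After 2 (gg): row=0 col=0 char='m'
After 3 (gg): row=0 col=0 char='m'
After 4 (k): row=0 col=0 char='m'
After 5 (h): row=0 col=0 char='m'
After 6 (b): row=0 col=0 char='m'
After 7 (w): row=0 col=5 char='c'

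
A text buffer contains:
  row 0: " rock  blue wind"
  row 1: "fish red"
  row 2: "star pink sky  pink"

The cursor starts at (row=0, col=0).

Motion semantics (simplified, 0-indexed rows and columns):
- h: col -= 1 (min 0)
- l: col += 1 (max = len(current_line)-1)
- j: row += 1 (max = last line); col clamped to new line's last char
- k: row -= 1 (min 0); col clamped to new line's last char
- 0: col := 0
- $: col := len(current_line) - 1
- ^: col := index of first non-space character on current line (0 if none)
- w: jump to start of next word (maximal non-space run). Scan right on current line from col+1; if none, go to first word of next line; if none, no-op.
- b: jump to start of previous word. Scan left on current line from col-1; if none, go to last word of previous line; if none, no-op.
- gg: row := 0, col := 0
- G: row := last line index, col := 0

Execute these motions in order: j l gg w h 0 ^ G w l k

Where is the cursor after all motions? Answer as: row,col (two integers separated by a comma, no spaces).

Answer: 1,6

Derivation:
After 1 (j): row=1 col=0 char='f'
After 2 (l): row=1 col=1 char='i'
After 3 (gg): row=0 col=0 char='_'
After 4 (w): row=0 col=1 char='r'
After 5 (h): row=0 col=0 char='_'
After 6 (0): row=0 col=0 char='_'
After 7 (^): row=0 col=1 char='r'
After 8 (G): row=2 col=0 char='s'
After 9 (w): row=2 col=5 char='p'
After 10 (l): row=2 col=6 char='i'
After 11 (k): row=1 col=6 char='e'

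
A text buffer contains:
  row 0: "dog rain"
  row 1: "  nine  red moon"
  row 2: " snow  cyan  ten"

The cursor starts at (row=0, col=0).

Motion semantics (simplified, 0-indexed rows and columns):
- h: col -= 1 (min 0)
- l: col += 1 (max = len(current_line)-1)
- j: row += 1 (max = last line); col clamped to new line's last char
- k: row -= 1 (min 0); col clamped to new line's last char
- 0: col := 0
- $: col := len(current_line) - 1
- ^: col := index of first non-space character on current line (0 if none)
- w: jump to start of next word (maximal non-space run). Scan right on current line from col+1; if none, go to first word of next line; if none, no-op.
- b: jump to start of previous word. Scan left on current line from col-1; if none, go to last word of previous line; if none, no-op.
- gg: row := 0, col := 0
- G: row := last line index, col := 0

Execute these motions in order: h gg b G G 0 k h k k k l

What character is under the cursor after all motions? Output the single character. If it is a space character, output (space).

After 1 (h): row=0 col=0 char='d'
After 2 (gg): row=0 col=0 char='d'
After 3 (b): row=0 col=0 char='d'
After 4 (G): row=2 col=0 char='_'
After 5 (G): row=2 col=0 char='_'
After 6 (0): row=2 col=0 char='_'
After 7 (k): row=1 col=0 char='_'
After 8 (h): row=1 col=0 char='_'
After 9 (k): row=0 col=0 char='d'
After 10 (k): row=0 col=0 char='d'
After 11 (k): row=0 col=0 char='d'
After 12 (l): row=0 col=1 char='o'

Answer: o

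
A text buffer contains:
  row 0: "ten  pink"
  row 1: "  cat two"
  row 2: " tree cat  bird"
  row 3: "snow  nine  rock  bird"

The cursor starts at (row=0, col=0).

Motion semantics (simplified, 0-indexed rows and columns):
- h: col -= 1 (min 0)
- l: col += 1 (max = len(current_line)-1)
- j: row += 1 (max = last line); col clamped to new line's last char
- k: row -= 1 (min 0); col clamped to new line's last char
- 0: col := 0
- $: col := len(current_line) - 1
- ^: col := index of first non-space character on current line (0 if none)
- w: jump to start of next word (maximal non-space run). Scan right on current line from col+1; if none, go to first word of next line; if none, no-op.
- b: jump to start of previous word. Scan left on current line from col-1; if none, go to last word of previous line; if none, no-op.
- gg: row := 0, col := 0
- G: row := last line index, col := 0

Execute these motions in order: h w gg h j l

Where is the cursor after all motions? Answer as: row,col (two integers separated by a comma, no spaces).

Answer: 1,1

Derivation:
After 1 (h): row=0 col=0 char='t'
After 2 (w): row=0 col=5 char='p'
After 3 (gg): row=0 col=0 char='t'
After 4 (h): row=0 col=0 char='t'
After 5 (j): row=1 col=0 char='_'
After 6 (l): row=1 col=1 char='_'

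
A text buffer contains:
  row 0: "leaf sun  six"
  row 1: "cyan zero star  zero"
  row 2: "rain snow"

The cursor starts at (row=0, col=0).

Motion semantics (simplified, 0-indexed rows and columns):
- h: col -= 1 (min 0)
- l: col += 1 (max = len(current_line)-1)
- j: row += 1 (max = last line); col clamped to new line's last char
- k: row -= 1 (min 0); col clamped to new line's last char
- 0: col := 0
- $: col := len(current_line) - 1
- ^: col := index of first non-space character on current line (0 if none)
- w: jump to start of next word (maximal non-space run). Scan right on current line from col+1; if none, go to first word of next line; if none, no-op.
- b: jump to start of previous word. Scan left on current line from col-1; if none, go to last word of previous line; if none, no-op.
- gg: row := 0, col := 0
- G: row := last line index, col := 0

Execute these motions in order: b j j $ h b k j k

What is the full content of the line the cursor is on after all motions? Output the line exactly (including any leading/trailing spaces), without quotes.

After 1 (b): row=0 col=0 char='l'
After 2 (j): row=1 col=0 char='c'
After 3 (j): row=2 col=0 char='r'
After 4 ($): row=2 col=8 char='w'
After 5 (h): row=2 col=7 char='o'
After 6 (b): row=2 col=5 char='s'
After 7 (k): row=1 col=5 char='z'
After 8 (j): row=2 col=5 char='s'
After 9 (k): row=1 col=5 char='z'

Answer: cyan zero star  zero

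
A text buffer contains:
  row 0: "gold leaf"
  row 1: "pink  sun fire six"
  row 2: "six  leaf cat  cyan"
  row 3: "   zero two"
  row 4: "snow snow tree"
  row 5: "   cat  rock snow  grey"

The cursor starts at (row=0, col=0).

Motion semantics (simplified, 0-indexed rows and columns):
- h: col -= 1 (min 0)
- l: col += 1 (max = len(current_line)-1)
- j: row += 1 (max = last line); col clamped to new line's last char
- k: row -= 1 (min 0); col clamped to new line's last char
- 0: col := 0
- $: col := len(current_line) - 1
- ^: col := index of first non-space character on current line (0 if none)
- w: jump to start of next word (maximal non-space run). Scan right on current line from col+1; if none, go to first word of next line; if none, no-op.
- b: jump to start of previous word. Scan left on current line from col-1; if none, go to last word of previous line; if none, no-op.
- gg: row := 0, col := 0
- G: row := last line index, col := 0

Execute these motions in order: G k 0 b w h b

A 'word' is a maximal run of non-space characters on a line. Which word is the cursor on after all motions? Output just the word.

After 1 (G): row=5 col=0 char='_'
After 2 (k): row=4 col=0 char='s'
After 3 (0): row=4 col=0 char='s'
After 4 (b): row=3 col=8 char='t'
After 5 (w): row=4 col=0 char='s'
After 6 (h): row=4 col=0 char='s'
After 7 (b): row=3 col=8 char='t'

Answer: two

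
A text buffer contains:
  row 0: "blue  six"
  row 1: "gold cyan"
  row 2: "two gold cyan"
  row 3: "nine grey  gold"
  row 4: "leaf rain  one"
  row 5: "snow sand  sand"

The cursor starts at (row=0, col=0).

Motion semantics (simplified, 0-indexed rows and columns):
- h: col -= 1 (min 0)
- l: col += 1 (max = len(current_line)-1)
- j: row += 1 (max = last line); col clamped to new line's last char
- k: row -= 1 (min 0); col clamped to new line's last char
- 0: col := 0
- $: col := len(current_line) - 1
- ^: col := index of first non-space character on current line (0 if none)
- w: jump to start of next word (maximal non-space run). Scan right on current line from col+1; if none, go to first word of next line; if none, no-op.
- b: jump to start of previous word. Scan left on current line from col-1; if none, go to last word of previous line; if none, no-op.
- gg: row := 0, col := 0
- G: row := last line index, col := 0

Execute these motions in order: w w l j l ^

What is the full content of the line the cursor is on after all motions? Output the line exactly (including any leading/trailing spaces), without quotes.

After 1 (w): row=0 col=6 char='s'
After 2 (w): row=1 col=0 char='g'
After 3 (l): row=1 col=1 char='o'
After 4 (j): row=2 col=1 char='w'
After 5 (l): row=2 col=2 char='o'
After 6 (^): row=2 col=0 char='t'

Answer: two gold cyan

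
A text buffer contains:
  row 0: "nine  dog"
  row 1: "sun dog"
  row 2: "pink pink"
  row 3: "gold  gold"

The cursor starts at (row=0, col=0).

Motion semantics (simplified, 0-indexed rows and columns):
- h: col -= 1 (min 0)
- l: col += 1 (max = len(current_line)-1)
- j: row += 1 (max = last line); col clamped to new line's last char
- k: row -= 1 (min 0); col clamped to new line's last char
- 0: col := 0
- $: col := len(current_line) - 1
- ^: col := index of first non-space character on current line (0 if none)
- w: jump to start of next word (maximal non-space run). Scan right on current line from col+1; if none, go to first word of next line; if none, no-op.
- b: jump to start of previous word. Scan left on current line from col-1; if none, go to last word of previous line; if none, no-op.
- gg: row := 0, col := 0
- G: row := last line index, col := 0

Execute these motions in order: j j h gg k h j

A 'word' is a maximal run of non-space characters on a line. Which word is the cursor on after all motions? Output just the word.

Answer: sun

Derivation:
After 1 (j): row=1 col=0 char='s'
After 2 (j): row=2 col=0 char='p'
After 3 (h): row=2 col=0 char='p'
After 4 (gg): row=0 col=0 char='n'
After 5 (k): row=0 col=0 char='n'
After 6 (h): row=0 col=0 char='n'
After 7 (j): row=1 col=0 char='s'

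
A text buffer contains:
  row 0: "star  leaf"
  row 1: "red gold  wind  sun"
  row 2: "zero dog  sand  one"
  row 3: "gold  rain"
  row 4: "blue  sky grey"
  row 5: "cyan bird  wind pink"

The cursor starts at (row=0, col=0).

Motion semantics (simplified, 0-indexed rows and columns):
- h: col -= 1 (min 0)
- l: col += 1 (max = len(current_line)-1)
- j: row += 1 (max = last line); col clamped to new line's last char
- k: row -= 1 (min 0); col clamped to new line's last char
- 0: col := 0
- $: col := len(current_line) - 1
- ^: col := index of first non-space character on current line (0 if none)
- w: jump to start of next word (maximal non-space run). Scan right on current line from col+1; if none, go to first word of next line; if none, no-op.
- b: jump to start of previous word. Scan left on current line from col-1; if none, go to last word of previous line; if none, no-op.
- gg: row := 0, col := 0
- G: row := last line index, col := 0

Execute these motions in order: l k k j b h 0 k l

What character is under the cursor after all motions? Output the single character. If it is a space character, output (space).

Answer: t

Derivation:
After 1 (l): row=0 col=1 char='t'
After 2 (k): row=0 col=1 char='t'
After 3 (k): row=0 col=1 char='t'
After 4 (j): row=1 col=1 char='e'
After 5 (b): row=1 col=0 char='r'
After 6 (h): row=1 col=0 char='r'
After 7 (0): row=1 col=0 char='r'
After 8 (k): row=0 col=0 char='s'
After 9 (l): row=0 col=1 char='t'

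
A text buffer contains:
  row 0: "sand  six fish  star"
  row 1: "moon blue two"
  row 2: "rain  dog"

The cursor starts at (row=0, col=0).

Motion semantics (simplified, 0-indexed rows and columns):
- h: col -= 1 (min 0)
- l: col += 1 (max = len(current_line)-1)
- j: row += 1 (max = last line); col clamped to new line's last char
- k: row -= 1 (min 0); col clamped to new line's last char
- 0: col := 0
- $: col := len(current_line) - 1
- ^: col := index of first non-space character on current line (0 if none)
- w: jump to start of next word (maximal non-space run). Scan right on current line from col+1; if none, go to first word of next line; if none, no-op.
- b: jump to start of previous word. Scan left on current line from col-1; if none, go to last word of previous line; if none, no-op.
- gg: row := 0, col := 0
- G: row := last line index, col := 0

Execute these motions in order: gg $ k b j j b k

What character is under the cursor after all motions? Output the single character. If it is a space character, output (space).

Answer: l

Derivation:
After 1 (gg): row=0 col=0 char='s'
After 2 ($): row=0 col=19 char='r'
After 3 (k): row=0 col=19 char='r'
After 4 (b): row=0 col=16 char='s'
After 5 (j): row=1 col=12 char='o'
After 6 (j): row=2 col=8 char='g'
After 7 (b): row=2 col=6 char='d'
After 8 (k): row=1 col=6 char='l'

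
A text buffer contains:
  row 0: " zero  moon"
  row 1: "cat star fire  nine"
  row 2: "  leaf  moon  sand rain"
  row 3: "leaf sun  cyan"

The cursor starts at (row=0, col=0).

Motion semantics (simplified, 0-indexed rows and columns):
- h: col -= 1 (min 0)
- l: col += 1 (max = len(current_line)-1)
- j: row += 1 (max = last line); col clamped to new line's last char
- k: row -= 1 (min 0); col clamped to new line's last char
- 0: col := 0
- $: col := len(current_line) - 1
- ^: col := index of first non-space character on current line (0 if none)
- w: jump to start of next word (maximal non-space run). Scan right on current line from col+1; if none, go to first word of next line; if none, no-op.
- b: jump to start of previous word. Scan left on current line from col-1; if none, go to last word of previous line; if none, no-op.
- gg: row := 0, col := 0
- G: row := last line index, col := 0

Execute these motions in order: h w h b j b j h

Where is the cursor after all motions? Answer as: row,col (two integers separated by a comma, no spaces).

After 1 (h): row=0 col=0 char='_'
After 2 (w): row=0 col=1 char='z'
After 3 (h): row=0 col=0 char='_'
After 4 (b): row=0 col=0 char='_'
After 5 (j): row=1 col=0 char='c'
After 6 (b): row=0 col=7 char='m'
After 7 (j): row=1 col=7 char='r'
After 8 (h): row=1 col=6 char='a'

Answer: 1,6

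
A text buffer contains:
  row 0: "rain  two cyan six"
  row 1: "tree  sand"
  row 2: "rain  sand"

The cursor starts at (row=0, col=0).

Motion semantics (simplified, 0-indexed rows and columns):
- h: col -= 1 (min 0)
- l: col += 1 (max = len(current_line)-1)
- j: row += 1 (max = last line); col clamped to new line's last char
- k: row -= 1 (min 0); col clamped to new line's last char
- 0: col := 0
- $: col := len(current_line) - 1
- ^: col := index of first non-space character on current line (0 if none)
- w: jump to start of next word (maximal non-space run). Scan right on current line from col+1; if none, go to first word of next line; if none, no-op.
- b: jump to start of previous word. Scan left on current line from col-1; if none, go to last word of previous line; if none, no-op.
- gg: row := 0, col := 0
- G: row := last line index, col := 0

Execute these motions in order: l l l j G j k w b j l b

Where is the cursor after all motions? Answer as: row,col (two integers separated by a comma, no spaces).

After 1 (l): row=0 col=1 char='a'
After 2 (l): row=0 col=2 char='i'
After 3 (l): row=0 col=3 char='n'
After 4 (j): row=1 col=3 char='e'
After 5 (G): row=2 col=0 char='r'
After 6 (j): row=2 col=0 char='r'
After 7 (k): row=1 col=0 char='t'
After 8 (w): row=1 col=6 char='s'
After 9 (b): row=1 col=0 char='t'
After 10 (j): row=2 col=0 char='r'
After 11 (l): row=2 col=1 char='a'
After 12 (b): row=2 col=0 char='r'

Answer: 2,0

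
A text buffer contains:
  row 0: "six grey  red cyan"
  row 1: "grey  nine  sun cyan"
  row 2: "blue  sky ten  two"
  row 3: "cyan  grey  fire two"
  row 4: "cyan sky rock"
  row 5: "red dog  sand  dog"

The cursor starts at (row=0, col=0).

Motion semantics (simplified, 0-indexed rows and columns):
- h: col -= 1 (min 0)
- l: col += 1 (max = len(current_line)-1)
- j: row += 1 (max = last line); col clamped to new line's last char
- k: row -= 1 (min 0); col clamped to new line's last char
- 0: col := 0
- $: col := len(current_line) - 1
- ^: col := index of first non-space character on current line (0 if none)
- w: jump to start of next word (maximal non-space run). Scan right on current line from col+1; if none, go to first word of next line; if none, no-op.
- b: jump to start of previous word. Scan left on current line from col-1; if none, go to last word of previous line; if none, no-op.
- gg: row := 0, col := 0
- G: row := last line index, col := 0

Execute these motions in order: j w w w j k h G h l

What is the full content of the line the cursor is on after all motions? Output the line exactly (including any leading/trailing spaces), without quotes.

After 1 (j): row=1 col=0 char='g'
After 2 (w): row=1 col=6 char='n'
After 3 (w): row=1 col=12 char='s'
After 4 (w): row=1 col=16 char='c'
After 5 (j): row=2 col=16 char='w'
After 6 (k): row=1 col=16 char='c'
After 7 (h): row=1 col=15 char='_'
After 8 (G): row=5 col=0 char='r'
After 9 (h): row=5 col=0 char='r'
After 10 (l): row=5 col=1 char='e'

Answer: red dog  sand  dog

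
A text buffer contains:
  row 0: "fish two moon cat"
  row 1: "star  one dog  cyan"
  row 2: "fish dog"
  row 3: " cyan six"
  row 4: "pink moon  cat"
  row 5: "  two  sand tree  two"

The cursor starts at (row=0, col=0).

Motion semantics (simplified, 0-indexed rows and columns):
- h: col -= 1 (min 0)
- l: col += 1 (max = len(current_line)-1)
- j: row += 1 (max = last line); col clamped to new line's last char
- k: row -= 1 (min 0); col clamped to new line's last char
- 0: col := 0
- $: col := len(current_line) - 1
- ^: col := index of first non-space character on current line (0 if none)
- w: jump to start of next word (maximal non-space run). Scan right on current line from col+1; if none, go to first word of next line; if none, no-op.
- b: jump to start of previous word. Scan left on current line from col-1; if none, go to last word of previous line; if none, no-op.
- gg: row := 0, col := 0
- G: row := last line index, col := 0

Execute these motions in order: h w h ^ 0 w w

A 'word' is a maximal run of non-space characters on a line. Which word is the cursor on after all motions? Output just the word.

Answer: moon

Derivation:
After 1 (h): row=0 col=0 char='f'
After 2 (w): row=0 col=5 char='t'
After 3 (h): row=0 col=4 char='_'
After 4 (^): row=0 col=0 char='f'
After 5 (0): row=0 col=0 char='f'
After 6 (w): row=0 col=5 char='t'
After 7 (w): row=0 col=9 char='m'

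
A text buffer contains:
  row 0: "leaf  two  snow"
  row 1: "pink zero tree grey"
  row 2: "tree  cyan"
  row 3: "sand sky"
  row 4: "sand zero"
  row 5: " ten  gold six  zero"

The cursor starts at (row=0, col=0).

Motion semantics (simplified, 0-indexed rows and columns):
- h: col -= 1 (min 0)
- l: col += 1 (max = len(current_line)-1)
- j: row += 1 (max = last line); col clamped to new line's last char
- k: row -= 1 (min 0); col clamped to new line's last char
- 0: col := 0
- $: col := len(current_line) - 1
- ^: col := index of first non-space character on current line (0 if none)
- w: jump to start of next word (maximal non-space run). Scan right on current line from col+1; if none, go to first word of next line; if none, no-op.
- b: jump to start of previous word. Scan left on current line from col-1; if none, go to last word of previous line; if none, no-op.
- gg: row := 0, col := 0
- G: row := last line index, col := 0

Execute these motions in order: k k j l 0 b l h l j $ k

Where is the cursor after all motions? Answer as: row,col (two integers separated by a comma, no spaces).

Answer: 0,14

Derivation:
After 1 (k): row=0 col=0 char='l'
After 2 (k): row=0 col=0 char='l'
After 3 (j): row=1 col=0 char='p'
After 4 (l): row=1 col=1 char='i'
After 5 (0): row=1 col=0 char='p'
After 6 (b): row=0 col=11 char='s'
After 7 (l): row=0 col=12 char='n'
After 8 (h): row=0 col=11 char='s'
After 9 (l): row=0 col=12 char='n'
After 10 (j): row=1 col=12 char='e'
After 11 ($): row=1 col=18 char='y'
After 12 (k): row=0 col=14 char='w'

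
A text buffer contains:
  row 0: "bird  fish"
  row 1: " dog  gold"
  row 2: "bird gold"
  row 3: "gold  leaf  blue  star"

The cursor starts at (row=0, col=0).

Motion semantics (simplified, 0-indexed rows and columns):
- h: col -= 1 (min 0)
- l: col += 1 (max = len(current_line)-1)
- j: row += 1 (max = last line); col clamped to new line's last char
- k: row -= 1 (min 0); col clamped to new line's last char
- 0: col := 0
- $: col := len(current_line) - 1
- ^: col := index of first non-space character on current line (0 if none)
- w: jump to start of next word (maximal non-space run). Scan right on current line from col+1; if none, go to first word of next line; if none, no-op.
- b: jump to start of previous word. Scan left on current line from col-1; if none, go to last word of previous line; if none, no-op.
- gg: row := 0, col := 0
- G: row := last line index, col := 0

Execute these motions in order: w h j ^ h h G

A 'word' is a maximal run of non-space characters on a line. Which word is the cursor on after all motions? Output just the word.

After 1 (w): row=0 col=6 char='f'
After 2 (h): row=0 col=5 char='_'
After 3 (j): row=1 col=5 char='_'
After 4 (^): row=1 col=1 char='d'
After 5 (h): row=1 col=0 char='_'
After 6 (h): row=1 col=0 char='_'
After 7 (G): row=3 col=0 char='g'

Answer: gold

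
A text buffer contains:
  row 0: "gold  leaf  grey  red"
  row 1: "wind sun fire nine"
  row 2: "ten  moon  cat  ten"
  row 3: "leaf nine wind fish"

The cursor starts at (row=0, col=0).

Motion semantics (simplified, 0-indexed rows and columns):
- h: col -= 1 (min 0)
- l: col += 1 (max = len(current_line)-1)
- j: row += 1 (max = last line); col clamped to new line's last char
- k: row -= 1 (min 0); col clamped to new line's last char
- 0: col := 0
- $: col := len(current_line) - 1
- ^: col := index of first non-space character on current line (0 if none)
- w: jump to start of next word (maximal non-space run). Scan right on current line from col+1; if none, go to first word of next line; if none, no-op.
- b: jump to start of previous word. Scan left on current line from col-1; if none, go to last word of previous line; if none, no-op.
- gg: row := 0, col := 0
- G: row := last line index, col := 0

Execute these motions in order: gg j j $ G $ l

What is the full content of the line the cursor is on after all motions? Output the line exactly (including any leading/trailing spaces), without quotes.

Answer: leaf nine wind fish

Derivation:
After 1 (gg): row=0 col=0 char='g'
After 2 (j): row=1 col=0 char='w'
After 3 (j): row=2 col=0 char='t'
After 4 ($): row=2 col=18 char='n'
After 5 (G): row=3 col=0 char='l'
After 6 ($): row=3 col=18 char='h'
After 7 (l): row=3 col=18 char='h'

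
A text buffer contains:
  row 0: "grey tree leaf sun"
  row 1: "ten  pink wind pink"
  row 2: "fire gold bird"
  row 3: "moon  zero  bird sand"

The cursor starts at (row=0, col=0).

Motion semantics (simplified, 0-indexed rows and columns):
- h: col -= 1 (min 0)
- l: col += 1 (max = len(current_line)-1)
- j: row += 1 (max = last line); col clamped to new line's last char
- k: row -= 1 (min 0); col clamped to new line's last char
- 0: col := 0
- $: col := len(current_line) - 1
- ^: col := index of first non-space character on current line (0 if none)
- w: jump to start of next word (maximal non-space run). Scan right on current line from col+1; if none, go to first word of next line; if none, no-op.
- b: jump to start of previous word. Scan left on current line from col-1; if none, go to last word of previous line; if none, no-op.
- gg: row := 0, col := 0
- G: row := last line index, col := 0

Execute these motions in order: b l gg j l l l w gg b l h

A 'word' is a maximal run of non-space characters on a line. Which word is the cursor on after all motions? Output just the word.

After 1 (b): row=0 col=0 char='g'
After 2 (l): row=0 col=1 char='r'
After 3 (gg): row=0 col=0 char='g'
After 4 (j): row=1 col=0 char='t'
After 5 (l): row=1 col=1 char='e'
After 6 (l): row=1 col=2 char='n'
After 7 (l): row=1 col=3 char='_'
After 8 (w): row=1 col=5 char='p'
After 9 (gg): row=0 col=0 char='g'
After 10 (b): row=0 col=0 char='g'
After 11 (l): row=0 col=1 char='r'
After 12 (h): row=0 col=0 char='g'

Answer: grey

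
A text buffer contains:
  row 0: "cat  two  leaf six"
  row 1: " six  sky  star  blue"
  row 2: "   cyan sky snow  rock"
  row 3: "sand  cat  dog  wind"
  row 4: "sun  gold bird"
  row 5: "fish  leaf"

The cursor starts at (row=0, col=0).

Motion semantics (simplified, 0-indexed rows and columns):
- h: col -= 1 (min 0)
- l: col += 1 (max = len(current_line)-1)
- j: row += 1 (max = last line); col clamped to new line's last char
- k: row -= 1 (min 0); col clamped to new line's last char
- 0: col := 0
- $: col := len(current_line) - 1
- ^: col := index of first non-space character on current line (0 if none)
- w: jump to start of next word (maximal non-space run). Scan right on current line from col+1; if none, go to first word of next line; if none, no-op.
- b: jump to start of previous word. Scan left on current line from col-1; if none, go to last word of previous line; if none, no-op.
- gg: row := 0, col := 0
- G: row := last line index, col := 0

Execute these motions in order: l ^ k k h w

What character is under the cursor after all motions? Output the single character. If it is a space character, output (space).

After 1 (l): row=0 col=1 char='a'
After 2 (^): row=0 col=0 char='c'
After 3 (k): row=0 col=0 char='c'
After 4 (k): row=0 col=0 char='c'
After 5 (h): row=0 col=0 char='c'
After 6 (w): row=0 col=5 char='t'

Answer: t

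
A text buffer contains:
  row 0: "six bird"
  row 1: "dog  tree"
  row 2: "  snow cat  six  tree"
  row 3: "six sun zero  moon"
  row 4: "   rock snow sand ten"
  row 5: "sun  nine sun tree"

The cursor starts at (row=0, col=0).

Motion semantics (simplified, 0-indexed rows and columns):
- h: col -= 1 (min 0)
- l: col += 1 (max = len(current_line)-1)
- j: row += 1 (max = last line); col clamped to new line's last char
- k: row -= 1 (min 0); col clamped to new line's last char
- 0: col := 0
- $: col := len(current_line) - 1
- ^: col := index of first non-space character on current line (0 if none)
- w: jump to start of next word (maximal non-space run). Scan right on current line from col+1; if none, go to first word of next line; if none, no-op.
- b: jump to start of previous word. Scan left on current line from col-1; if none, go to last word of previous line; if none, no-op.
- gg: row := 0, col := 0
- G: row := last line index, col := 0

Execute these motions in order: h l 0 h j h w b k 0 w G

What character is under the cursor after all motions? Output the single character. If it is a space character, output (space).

Answer: s

Derivation:
After 1 (h): row=0 col=0 char='s'
After 2 (l): row=0 col=1 char='i'
After 3 (0): row=0 col=0 char='s'
After 4 (h): row=0 col=0 char='s'
After 5 (j): row=1 col=0 char='d'
After 6 (h): row=1 col=0 char='d'
After 7 (w): row=1 col=5 char='t'
After 8 (b): row=1 col=0 char='d'
After 9 (k): row=0 col=0 char='s'
After 10 (0): row=0 col=0 char='s'
After 11 (w): row=0 col=4 char='b'
After 12 (G): row=5 col=0 char='s'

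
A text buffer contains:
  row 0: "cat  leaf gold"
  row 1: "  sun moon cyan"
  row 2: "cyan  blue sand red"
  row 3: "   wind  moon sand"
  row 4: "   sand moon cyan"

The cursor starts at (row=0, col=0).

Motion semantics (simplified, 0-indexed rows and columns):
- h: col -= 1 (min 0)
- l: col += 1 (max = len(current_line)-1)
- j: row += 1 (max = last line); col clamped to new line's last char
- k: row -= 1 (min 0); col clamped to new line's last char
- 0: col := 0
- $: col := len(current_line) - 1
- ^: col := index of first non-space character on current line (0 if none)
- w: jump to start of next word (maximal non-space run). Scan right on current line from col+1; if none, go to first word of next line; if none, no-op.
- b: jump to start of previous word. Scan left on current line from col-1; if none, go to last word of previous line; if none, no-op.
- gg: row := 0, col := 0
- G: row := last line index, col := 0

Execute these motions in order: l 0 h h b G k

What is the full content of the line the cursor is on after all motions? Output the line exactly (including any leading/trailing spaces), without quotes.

After 1 (l): row=0 col=1 char='a'
After 2 (0): row=0 col=0 char='c'
After 3 (h): row=0 col=0 char='c'
After 4 (h): row=0 col=0 char='c'
After 5 (b): row=0 col=0 char='c'
After 6 (G): row=4 col=0 char='_'
After 7 (k): row=3 col=0 char='_'

Answer:    wind  moon sand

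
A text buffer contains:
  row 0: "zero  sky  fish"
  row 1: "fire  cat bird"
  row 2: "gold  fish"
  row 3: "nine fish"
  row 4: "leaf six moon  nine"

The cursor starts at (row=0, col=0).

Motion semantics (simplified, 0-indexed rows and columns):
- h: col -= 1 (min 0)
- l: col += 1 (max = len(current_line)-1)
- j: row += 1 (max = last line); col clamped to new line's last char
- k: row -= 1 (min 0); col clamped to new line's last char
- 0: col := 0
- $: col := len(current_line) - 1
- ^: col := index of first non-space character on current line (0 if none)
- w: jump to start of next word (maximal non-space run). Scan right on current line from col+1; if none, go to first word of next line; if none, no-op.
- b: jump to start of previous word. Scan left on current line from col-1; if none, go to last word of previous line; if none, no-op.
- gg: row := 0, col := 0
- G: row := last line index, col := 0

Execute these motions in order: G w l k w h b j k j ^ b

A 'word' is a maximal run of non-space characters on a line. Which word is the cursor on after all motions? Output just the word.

Answer: fish

Derivation:
After 1 (G): row=4 col=0 char='l'
After 2 (w): row=4 col=5 char='s'
After 3 (l): row=4 col=6 char='i'
After 4 (k): row=3 col=6 char='i'
After 5 (w): row=4 col=0 char='l'
After 6 (h): row=4 col=0 char='l'
After 7 (b): row=3 col=5 char='f'
After 8 (j): row=4 col=5 char='s'
After 9 (k): row=3 col=5 char='f'
After 10 (j): row=4 col=5 char='s'
After 11 (^): row=4 col=0 char='l'
After 12 (b): row=3 col=5 char='f'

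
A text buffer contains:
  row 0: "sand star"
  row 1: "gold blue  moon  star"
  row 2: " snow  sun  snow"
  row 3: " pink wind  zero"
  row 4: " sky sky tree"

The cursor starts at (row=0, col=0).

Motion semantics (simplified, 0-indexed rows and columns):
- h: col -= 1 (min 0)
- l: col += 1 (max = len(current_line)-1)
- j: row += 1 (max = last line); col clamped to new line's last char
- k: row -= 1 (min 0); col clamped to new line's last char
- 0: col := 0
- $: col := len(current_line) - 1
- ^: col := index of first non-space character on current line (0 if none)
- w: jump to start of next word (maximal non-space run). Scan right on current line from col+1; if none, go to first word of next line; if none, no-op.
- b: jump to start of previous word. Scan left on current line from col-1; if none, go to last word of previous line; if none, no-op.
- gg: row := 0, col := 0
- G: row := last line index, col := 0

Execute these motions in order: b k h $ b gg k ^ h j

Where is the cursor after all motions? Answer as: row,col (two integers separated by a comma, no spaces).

After 1 (b): row=0 col=0 char='s'
After 2 (k): row=0 col=0 char='s'
After 3 (h): row=0 col=0 char='s'
After 4 ($): row=0 col=8 char='r'
After 5 (b): row=0 col=5 char='s'
After 6 (gg): row=0 col=0 char='s'
After 7 (k): row=0 col=0 char='s'
After 8 (^): row=0 col=0 char='s'
After 9 (h): row=0 col=0 char='s'
After 10 (j): row=1 col=0 char='g'

Answer: 1,0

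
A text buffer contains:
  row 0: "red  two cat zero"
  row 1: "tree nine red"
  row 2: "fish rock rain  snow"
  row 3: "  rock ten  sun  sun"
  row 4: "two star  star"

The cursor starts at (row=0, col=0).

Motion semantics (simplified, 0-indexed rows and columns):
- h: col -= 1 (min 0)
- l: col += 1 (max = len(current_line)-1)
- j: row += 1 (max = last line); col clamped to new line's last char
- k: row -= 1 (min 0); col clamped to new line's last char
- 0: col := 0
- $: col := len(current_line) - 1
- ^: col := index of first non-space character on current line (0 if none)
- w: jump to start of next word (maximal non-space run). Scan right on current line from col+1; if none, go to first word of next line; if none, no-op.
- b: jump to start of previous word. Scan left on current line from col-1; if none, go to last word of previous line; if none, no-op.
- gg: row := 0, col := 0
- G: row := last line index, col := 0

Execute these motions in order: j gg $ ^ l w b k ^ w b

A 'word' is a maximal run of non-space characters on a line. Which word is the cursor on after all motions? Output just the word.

Answer: red

Derivation:
After 1 (j): row=1 col=0 char='t'
After 2 (gg): row=0 col=0 char='r'
After 3 ($): row=0 col=16 char='o'
After 4 (^): row=0 col=0 char='r'
After 5 (l): row=0 col=1 char='e'
After 6 (w): row=0 col=5 char='t'
After 7 (b): row=0 col=0 char='r'
After 8 (k): row=0 col=0 char='r'
After 9 (^): row=0 col=0 char='r'
After 10 (w): row=0 col=5 char='t'
After 11 (b): row=0 col=0 char='r'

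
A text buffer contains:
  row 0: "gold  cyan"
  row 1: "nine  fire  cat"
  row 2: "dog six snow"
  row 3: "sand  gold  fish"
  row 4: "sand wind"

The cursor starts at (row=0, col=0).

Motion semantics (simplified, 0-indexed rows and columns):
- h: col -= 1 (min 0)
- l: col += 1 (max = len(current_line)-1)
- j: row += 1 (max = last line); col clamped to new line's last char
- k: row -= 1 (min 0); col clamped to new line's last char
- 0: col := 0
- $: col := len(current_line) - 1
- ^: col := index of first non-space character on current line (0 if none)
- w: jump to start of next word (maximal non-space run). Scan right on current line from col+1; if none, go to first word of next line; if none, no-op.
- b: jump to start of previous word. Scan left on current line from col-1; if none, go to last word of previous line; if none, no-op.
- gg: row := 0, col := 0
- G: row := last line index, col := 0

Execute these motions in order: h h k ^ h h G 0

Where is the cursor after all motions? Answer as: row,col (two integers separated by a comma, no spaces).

After 1 (h): row=0 col=0 char='g'
After 2 (h): row=0 col=0 char='g'
After 3 (k): row=0 col=0 char='g'
After 4 (^): row=0 col=0 char='g'
After 5 (h): row=0 col=0 char='g'
After 6 (h): row=0 col=0 char='g'
After 7 (G): row=4 col=0 char='s'
After 8 (0): row=4 col=0 char='s'

Answer: 4,0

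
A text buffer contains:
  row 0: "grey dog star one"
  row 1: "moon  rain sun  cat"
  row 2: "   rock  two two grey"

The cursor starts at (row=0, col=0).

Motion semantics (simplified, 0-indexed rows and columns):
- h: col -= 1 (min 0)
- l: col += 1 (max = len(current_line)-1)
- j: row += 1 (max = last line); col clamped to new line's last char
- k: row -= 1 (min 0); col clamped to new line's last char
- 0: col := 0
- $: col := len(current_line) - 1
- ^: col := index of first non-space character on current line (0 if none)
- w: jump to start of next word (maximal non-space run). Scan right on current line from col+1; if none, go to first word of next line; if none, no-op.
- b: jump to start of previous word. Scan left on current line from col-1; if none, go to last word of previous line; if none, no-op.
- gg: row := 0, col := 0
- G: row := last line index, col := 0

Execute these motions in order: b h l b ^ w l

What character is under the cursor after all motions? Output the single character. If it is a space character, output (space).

After 1 (b): row=0 col=0 char='g'
After 2 (h): row=0 col=0 char='g'
After 3 (l): row=0 col=1 char='r'
After 4 (b): row=0 col=0 char='g'
After 5 (^): row=0 col=0 char='g'
After 6 (w): row=0 col=5 char='d'
After 7 (l): row=0 col=6 char='o'

Answer: o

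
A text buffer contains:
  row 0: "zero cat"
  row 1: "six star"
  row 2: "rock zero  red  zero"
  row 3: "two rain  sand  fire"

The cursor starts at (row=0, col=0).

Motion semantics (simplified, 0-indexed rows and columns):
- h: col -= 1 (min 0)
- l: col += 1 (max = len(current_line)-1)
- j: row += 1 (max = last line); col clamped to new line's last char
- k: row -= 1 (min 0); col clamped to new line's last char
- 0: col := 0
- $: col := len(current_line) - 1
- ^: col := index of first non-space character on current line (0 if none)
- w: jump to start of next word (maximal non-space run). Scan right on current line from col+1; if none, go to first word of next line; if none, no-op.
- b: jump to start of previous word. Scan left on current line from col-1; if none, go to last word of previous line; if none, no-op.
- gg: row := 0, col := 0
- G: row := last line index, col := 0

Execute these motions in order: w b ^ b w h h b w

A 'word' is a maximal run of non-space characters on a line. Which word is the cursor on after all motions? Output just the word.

Answer: cat

Derivation:
After 1 (w): row=0 col=5 char='c'
After 2 (b): row=0 col=0 char='z'
After 3 (^): row=0 col=0 char='z'
After 4 (b): row=0 col=0 char='z'
After 5 (w): row=0 col=5 char='c'
After 6 (h): row=0 col=4 char='_'
After 7 (h): row=0 col=3 char='o'
After 8 (b): row=0 col=0 char='z'
After 9 (w): row=0 col=5 char='c'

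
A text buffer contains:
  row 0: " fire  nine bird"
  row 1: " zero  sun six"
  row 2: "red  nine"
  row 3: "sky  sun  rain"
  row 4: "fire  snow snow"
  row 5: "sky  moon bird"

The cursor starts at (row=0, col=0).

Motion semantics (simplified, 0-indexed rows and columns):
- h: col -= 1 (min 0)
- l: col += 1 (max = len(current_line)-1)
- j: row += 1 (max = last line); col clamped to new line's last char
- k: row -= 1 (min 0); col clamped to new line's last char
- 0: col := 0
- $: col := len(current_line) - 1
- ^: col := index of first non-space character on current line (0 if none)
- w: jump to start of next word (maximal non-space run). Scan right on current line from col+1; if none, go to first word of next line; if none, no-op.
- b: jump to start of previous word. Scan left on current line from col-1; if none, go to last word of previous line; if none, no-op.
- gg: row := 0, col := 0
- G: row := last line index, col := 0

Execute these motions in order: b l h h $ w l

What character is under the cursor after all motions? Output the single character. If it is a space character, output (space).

After 1 (b): row=0 col=0 char='_'
After 2 (l): row=0 col=1 char='f'
After 3 (h): row=0 col=0 char='_'
After 4 (h): row=0 col=0 char='_'
After 5 ($): row=0 col=15 char='d'
After 6 (w): row=1 col=1 char='z'
After 7 (l): row=1 col=2 char='e'

Answer: e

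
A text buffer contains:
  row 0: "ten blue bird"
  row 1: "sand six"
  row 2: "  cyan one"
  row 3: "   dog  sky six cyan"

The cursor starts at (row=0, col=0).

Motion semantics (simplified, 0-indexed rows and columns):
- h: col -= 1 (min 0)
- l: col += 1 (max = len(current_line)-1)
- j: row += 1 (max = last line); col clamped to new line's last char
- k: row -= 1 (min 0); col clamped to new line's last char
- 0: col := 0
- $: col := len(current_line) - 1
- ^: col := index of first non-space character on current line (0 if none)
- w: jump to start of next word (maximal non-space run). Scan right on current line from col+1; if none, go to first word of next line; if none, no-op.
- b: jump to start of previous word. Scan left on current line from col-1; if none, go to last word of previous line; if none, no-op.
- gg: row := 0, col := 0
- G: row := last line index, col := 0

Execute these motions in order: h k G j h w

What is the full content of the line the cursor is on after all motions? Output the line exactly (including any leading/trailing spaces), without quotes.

After 1 (h): row=0 col=0 char='t'
After 2 (k): row=0 col=0 char='t'
After 3 (G): row=3 col=0 char='_'
After 4 (j): row=3 col=0 char='_'
After 5 (h): row=3 col=0 char='_'
After 6 (w): row=3 col=3 char='d'

Answer:    dog  sky six cyan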